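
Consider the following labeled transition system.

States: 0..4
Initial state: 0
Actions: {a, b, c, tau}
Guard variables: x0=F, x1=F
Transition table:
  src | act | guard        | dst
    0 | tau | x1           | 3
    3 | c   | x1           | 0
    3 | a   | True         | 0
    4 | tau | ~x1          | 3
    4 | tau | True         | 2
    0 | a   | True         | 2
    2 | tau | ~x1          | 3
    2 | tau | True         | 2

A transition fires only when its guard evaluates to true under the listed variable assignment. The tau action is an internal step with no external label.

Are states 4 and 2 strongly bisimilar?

Answer: BISIMILAR

Analysis:
Refine partition for ~:
  round 0: {{0,1,2,3,4}}
  round 1: {{0,3},{1},{2,4}}
  round 2: {{0},{1},{2,4},{3}}
4 equivalence class(es) (converged in 3)
4∈{2,4}, 2∈{2,4}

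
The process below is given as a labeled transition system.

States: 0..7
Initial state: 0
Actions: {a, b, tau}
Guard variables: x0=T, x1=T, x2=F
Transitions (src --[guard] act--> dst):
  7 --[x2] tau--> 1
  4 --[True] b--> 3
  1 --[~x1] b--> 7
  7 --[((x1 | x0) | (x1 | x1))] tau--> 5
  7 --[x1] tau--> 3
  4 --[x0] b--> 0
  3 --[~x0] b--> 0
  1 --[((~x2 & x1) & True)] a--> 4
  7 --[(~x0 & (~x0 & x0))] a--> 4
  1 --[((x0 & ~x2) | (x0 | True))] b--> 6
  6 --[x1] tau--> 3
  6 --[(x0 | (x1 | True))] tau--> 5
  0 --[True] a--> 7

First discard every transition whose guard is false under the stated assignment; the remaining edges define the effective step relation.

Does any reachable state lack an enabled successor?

Answer: DEADLOCK at state 3

Trace:
Reach set: {0,3,5,7}
  0: a→7  [1 exit(s)]
  3: ∅  [STUCK]
  5: ∅  [STUCK]
  7: tau→3  tau→5  [2 exit(s)]
Path to 3: a·tau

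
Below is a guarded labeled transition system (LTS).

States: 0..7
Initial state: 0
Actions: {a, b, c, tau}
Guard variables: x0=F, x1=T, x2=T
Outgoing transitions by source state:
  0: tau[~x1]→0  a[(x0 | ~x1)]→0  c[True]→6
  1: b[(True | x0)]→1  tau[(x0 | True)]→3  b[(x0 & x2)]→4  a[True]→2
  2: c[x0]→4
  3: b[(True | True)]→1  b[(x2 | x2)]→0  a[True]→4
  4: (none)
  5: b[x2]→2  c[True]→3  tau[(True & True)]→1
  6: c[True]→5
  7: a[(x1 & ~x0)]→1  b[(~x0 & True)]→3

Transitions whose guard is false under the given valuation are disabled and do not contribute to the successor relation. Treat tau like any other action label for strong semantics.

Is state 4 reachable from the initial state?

13 transition(s) survive guard evaluation.
Layer 0: {0}
Layer 1: {6}  total {0,6}
Layer 2: {5}  total {0,5,6}
Layer 3: {1,2,3}  total {0,1,2,3,5,6}
Layer 4: {4}  total {0,1,2,3,4,5,6}
Reach set: {0,1,2,3,4,5,6}
trace reaching 4: c·c·c·a

Answer: REACHABLE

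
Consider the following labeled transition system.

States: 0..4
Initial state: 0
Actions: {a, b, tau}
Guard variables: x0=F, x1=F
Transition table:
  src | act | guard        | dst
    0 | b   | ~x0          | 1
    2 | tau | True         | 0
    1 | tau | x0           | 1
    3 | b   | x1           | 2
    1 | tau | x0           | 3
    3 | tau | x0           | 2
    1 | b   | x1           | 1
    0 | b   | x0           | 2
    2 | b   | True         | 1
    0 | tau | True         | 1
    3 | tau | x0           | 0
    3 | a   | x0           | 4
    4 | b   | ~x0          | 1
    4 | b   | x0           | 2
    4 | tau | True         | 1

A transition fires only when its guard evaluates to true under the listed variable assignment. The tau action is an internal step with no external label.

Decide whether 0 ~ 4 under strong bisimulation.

Refine partition for ~:
  P[0] = {{0,1,2,3,4}}
  P[1] = {{0,2,4},{1,3}}
  P[2] = {{0,4},{1,3},{2}}
3 equivalence class(es) (converged in 3)
class of 0: {0,4}; class of 4: {0,4}

Answer: BISIMILAR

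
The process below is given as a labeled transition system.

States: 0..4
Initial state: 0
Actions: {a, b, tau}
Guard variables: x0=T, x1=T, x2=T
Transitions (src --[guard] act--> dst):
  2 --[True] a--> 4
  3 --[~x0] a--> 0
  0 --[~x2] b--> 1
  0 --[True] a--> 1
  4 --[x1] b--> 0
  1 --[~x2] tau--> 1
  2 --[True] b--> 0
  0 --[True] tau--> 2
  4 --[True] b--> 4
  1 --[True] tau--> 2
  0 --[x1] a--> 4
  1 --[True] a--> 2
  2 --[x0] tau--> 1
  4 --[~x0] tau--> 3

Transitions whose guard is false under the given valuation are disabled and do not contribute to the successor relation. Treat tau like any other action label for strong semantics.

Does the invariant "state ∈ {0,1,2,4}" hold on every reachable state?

Safe = {0,1,2,4}
Reach set: {0,1,2,4}
  0: ok
  1: ok
  2: ok
  4: ok

Answer: INVARIANT HOLDS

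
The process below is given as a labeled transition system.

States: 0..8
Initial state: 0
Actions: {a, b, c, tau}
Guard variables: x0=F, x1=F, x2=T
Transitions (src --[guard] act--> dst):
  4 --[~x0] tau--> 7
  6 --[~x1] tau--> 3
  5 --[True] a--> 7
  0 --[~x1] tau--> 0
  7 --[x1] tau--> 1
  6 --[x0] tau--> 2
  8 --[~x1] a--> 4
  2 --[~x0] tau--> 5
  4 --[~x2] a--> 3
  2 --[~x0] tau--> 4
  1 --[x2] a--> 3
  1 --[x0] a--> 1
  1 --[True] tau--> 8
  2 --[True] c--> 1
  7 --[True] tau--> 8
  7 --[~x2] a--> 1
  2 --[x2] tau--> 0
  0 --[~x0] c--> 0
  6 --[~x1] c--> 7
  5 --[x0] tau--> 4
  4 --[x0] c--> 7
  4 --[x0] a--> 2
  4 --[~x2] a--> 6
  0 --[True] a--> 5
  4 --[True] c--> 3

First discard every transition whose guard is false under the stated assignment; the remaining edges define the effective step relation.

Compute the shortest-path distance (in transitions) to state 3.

Breadth-first toward 3:
  Layer 0: {0}
  Layer 1: {5}
  Layer 2: {7}
  Layer 3: {8}
  Layer 4: {4}
  Layer 5: {3}
depth(3)=5, e.g. a·a·tau·a·c

Answer: 5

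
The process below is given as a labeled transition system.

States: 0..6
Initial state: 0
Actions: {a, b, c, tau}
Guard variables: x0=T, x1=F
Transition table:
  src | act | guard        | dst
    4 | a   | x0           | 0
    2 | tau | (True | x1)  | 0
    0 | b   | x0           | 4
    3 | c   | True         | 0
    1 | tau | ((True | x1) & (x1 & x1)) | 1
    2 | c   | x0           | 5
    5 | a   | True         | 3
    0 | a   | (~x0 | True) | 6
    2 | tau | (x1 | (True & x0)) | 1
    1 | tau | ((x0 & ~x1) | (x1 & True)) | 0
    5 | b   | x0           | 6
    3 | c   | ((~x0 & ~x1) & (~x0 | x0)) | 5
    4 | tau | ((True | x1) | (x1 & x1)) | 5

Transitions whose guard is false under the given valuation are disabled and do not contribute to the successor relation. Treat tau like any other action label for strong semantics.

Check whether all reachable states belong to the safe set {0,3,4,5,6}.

Answer: INVARIANT HOLDS

Trace:
Inv-set: {0,3,4,5,6}
Reach set: {0,3,4,5,6}
  0: safe
  3: safe
  4: safe
  5: safe
  6: safe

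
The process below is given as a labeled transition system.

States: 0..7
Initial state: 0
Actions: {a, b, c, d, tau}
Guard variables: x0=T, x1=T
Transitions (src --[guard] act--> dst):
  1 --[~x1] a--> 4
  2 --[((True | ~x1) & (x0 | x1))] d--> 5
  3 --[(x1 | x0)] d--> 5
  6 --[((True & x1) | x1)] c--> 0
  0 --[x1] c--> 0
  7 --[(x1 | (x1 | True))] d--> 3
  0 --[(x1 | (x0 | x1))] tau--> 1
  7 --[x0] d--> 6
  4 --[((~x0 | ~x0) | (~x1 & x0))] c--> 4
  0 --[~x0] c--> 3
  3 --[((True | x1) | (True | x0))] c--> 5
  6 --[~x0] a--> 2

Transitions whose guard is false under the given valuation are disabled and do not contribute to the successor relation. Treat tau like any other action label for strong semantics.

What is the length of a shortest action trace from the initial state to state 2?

Answer: UNREACHABLE

Analysis:
Layered search for 2:
  Layer 0: {0}
  Layer 1: {1}
2 never appears.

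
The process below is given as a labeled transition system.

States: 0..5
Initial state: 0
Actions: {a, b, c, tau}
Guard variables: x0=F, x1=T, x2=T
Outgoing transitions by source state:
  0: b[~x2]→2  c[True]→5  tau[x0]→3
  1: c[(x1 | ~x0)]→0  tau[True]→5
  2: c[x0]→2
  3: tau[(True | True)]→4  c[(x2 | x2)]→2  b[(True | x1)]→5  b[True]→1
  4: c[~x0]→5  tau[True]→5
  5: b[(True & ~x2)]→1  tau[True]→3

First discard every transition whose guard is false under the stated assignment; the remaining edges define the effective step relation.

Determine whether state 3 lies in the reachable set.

Answer: REACHABLE

Analysis:
After dropping false guards: 10 live edges.
Layer 0: {0}
Layer 1: {5}  cumulative {0,5}
Layer 2: {3}  cumulative {0,3,5}
Layer 3: {1,2,4}  cumulative {0,1,2,3,4,5}
Reachable = {0,1,2,3,4,5}
trace reaching 3: c·tau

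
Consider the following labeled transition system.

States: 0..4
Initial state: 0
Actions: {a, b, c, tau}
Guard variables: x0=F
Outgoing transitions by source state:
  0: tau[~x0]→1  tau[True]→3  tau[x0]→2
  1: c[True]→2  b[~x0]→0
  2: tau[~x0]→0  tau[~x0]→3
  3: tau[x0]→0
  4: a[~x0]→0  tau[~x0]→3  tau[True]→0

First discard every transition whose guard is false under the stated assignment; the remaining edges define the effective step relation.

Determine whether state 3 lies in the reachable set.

9 transition(s) survive guard evaluation.
L0 = {0}
L1 = {1,3}  now seen {0,1,3}
L2 = {2}  now seen {0,1,2,3}
Reachable = {0,1,2,3}
Path to 3: tau

Answer: REACHABLE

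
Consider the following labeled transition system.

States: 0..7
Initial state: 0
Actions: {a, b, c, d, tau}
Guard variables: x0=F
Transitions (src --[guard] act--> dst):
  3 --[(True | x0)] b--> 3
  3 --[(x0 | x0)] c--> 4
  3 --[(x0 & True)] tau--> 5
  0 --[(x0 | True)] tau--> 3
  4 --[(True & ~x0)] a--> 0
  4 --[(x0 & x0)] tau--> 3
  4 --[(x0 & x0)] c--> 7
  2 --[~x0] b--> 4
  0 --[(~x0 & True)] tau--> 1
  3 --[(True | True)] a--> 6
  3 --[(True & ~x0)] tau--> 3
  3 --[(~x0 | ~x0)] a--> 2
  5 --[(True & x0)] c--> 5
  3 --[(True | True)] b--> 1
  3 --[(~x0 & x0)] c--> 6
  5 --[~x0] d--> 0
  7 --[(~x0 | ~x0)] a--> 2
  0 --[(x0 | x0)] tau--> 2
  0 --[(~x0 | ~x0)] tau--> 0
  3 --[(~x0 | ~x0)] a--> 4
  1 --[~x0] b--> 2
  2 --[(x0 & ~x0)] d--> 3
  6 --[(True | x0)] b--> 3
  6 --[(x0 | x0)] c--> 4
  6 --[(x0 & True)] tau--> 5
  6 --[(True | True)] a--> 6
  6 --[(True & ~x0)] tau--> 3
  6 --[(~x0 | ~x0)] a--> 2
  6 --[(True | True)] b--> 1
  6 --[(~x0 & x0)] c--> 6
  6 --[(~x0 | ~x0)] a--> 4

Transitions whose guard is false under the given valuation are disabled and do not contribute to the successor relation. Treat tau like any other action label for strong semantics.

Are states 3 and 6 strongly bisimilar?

Answer: BISIMILAR

Working:
Bisimulation quotient by refinement:
  P[0] = {{0,1,2,3,4,5,6,7}}
  P[1] = {{0},{1,2},{3,6},{4,7},{5}}
  P[2] = {{0},{1},{2},{3,6},{4},{5},{7}}
7 equivalence class(es) (converged in 3)
3∈{3,6}, 6∈{3,6}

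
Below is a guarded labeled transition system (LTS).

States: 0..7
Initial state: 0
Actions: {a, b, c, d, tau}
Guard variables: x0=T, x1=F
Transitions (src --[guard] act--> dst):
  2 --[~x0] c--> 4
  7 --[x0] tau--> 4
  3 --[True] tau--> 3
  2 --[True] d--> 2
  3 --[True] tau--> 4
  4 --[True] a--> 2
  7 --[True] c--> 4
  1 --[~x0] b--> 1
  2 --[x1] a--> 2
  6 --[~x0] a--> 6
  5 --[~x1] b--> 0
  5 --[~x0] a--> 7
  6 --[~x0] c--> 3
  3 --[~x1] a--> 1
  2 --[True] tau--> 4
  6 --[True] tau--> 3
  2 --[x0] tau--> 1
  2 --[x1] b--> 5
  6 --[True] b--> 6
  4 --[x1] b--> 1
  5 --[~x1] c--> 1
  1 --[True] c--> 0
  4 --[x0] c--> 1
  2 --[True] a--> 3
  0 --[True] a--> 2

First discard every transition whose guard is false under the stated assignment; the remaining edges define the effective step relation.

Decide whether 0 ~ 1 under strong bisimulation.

Compute ~ classes (split until stable):
  P[0] = {{0,1,2,3,4,5,6,7}}
  P[1] = {{0},{1},{2},{3},{4},{5},{6},{7}}
Fixed point at round 2; 8 class(es).
[0]={0}  [1]={1}

Answer: NOT BISIMILAR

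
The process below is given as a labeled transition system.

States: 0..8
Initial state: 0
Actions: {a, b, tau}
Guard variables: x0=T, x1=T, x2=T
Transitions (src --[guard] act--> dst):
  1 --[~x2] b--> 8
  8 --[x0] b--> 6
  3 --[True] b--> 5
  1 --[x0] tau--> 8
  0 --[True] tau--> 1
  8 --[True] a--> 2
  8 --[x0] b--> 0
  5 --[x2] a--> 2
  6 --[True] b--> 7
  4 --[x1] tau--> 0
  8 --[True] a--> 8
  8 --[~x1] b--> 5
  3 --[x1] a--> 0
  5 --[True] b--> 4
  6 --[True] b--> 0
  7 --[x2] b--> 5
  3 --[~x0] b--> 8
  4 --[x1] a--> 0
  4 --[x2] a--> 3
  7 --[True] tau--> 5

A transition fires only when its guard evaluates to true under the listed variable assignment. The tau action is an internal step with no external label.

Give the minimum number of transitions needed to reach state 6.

Layered search for 6:
  Layer 0: {0}
  Layer 1: {1}
  Layer 2: {8}
  Layer 3: {2,6}
6 enters at depth 3; path tau·tau·b

Answer: 3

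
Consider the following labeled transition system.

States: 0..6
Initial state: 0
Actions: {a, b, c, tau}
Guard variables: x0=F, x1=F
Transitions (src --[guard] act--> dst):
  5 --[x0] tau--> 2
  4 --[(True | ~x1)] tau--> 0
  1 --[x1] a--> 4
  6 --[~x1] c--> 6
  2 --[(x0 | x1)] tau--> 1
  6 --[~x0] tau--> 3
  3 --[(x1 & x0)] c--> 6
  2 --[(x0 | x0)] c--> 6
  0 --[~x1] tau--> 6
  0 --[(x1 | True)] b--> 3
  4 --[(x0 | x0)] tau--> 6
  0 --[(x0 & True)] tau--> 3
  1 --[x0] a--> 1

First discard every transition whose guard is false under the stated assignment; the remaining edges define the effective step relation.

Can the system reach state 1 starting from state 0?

Answer: UNREACHABLE

Working:
Guard filter leaves 5 enabled edge(s).
Layer 0: {0}
Layer 1: {3,6}  total {0,3,6}
Reach set: {0,3,6}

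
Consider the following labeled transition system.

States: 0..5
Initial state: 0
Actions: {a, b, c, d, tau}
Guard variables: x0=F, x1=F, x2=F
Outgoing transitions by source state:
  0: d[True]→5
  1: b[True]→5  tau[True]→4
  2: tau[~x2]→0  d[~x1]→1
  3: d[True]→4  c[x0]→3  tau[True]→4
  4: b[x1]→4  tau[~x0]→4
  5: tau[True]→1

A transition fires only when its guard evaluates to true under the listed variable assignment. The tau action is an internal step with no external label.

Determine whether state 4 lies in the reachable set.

After dropping false guards: 9 live edges.
Layer 0: {0}
Layer 1: {5}  cumulative {0,5}
Layer 2: {1}  cumulative {0,1,5}
Layer 3: {4}  cumulative {0,1,4,5}
R = {0,1,4,5}
Path to 4: d·tau·tau

Answer: REACHABLE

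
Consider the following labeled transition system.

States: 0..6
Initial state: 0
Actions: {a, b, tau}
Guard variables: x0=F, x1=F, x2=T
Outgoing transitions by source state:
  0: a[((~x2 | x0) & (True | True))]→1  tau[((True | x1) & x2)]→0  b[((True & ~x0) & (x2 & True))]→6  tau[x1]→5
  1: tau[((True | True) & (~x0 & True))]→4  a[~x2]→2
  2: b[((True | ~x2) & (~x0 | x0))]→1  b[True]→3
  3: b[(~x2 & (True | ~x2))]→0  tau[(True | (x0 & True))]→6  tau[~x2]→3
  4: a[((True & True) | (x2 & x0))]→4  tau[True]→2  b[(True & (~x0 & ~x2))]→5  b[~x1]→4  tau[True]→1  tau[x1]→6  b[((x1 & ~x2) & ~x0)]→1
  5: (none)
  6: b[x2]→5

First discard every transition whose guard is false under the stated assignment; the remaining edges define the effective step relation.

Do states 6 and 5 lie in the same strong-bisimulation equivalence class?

Answer: NOT BISIMILAR

Working:
Compute ~ classes (split until stable):
  P[0] = {{0,1,2,3,4,5,6}}
  P[1] = {{0},{1,3},{2,6},{4},{5}}
  P[2] = {{0},{1},{2},{3},{4},{5},{6}}
Fixed point at round 3; 7 class(es).
class of 6: {6}; class of 5: {5}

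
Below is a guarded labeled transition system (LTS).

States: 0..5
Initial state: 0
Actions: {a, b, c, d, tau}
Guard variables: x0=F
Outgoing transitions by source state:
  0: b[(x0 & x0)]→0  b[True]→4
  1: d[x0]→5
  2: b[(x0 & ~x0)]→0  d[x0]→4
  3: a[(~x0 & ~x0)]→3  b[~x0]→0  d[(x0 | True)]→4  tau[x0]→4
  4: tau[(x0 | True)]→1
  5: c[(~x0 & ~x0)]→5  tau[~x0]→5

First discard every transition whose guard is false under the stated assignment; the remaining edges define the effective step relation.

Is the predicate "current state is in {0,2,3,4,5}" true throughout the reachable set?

Answer: INVARIANT VIOLATED at state 1

Analysis:
Allowed set {0,2,3,4,5}
R = {0,1,4}
  0: ✓
  1: outside
  4: ✓
counterexample path to 1: b·tau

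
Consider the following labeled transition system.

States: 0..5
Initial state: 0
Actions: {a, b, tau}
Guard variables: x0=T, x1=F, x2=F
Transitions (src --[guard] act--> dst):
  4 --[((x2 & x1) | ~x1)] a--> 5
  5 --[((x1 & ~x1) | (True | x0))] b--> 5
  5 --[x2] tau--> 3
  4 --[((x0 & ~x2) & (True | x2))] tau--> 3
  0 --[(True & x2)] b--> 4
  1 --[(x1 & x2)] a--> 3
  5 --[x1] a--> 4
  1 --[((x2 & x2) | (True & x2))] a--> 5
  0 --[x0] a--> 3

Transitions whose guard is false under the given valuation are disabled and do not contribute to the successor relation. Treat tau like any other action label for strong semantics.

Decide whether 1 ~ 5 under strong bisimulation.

Refine partition for ~:
  round 0: {{0,1,2,3,4,5}}
  round 1: {{0},{1,2,3},{4},{5}}
Fixed point at round 2; 4 class(es).
1∈{1,2,3}, 5∈{5}

Answer: NOT BISIMILAR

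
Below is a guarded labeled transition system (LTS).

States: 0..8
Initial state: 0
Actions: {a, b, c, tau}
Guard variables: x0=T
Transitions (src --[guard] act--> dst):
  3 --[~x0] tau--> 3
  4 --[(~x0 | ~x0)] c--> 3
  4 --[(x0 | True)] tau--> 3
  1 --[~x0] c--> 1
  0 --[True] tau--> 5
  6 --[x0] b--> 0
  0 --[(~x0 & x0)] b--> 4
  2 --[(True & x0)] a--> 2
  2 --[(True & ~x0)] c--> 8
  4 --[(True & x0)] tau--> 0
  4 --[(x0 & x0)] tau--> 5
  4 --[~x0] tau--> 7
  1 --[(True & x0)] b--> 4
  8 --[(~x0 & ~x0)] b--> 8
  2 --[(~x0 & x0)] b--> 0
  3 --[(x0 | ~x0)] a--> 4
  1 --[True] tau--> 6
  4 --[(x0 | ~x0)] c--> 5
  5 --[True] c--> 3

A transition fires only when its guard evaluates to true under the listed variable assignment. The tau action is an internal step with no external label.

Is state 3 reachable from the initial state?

Answer: REACHABLE

Trace:
11 transition(s) survive guard evaluation.
L0 = {0}
L1 = {5}  total {0,5}
L2 = {3}  total {0,3,5}
L3 = {4}  total {0,3,4,5}
Reach set: {0,3,4,5}
Path to 3: tau·c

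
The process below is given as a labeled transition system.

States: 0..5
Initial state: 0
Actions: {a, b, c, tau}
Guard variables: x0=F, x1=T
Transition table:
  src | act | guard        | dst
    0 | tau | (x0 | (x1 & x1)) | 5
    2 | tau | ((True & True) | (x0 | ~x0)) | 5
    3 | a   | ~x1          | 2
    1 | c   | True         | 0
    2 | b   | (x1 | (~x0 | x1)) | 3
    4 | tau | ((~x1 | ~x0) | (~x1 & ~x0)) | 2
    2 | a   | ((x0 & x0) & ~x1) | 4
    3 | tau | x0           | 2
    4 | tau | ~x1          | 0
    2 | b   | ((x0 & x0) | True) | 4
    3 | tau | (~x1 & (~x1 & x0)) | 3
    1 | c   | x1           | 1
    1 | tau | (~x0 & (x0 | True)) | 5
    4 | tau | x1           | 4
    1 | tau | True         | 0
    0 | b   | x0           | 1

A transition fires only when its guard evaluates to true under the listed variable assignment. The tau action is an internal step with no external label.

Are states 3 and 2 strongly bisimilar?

Refine partition for ~:
  round 0: {{0,1,2,3,4,5}}
  round 1: {{0,4},{1},{2},{3,5}}
  round 2: {{0},{1},{2},{3,5},{4}}
Fixed point at round 3; 5 class(es).
[3]={3,5}  [2]={2}

Answer: NOT BISIMILAR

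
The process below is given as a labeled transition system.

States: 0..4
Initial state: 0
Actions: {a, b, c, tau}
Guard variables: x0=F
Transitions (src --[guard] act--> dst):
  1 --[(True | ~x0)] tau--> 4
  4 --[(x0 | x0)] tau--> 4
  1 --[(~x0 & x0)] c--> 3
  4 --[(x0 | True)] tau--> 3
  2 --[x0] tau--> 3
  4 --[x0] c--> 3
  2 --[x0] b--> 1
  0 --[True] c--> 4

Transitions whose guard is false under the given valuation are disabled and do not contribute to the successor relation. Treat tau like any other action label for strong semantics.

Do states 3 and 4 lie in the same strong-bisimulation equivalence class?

Answer: NOT BISIMILAR

Trace:
Compute ~ classes (split until stable):
  round 0: {{0,1,2,3,4}}
  round 1: {{0},{1,4},{2,3}}
  round 2: {{0},{1},{2,3},{4}}
Fixed point at round 3; 4 class(es).
3∈{2,3}, 4∈{4}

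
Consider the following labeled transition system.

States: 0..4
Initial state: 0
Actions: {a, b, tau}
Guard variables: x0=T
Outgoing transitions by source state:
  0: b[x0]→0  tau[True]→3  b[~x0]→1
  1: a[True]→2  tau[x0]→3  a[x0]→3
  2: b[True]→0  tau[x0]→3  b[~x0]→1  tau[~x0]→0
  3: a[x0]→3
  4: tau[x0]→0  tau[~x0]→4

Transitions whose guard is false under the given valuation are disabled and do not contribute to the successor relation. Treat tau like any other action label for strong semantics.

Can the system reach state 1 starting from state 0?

Answer: UNREACHABLE

Working:
After dropping false guards: 9 live edges.
Layer 0: {0}
Layer 1: {3}  total {0,3}
Reach set: {0,3}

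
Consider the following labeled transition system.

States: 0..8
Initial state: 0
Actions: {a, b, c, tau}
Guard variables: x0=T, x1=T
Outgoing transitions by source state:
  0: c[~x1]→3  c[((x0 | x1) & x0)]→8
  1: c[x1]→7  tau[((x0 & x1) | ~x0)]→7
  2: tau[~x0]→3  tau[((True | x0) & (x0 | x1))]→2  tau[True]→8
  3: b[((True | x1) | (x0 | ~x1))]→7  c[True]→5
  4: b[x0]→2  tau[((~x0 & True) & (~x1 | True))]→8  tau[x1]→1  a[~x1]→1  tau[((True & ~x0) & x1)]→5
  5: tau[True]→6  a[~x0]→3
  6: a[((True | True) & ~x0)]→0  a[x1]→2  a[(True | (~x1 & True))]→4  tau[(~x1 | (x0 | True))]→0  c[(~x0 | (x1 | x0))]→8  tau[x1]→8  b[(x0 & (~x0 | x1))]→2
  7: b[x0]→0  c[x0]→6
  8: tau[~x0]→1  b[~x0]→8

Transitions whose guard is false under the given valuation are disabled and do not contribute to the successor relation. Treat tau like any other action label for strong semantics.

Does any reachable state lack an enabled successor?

Reachable = {0,8}
  0: c→8  [deg 1]
  8: ∅  [STUCK]
trace reaching 8: c

Answer: DEADLOCK at state 8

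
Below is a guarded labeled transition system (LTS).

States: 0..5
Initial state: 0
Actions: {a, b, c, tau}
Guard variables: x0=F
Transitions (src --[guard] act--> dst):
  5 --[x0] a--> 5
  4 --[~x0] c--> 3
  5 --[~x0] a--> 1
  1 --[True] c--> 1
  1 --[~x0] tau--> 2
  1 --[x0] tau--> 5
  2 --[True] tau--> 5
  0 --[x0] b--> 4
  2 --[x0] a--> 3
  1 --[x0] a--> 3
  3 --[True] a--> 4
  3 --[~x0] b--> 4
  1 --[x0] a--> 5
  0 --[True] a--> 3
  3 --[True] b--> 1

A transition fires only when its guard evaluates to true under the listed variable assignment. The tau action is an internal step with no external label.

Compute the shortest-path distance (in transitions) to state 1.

Answer: 2

Analysis:
Layered search for 1:
  Layer 0: {0}
  Layer 1: {3}
  Layer 2: {1,4}
1 enters at depth 2; path a·b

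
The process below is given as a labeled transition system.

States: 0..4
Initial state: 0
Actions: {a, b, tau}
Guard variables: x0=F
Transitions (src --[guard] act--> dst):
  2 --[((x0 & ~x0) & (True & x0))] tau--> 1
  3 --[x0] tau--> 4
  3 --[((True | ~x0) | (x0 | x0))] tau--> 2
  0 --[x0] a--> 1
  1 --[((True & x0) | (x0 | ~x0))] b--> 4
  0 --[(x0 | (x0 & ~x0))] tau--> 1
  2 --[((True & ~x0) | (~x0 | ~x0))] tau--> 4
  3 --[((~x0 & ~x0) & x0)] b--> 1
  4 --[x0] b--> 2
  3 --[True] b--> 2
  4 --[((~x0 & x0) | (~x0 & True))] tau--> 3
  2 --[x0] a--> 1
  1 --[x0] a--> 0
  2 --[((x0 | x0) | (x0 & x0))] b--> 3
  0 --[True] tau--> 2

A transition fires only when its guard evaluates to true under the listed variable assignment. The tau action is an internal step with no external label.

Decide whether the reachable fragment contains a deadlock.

Reach set: {0,2,3,4}
  0: tau→2  [1 exit(s)]
  2: tau→4  [1 exit(s)]
  3: b→2  tau→2  [2 exit(s)]
  4: tau→3  [1 exit(s)]

Answer: DEADLOCK-FREE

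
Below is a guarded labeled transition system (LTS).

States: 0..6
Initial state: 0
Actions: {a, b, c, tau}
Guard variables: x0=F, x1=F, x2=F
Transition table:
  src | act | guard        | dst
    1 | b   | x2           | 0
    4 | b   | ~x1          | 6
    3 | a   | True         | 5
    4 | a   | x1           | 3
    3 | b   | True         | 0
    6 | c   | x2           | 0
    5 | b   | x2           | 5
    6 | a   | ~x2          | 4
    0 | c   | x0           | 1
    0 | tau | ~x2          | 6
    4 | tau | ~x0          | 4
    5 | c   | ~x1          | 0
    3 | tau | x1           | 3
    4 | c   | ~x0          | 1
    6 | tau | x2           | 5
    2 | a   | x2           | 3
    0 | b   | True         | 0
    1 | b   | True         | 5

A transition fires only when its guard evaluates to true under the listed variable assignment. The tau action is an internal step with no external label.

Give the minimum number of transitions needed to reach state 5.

Layered search for 5:
  L0 = {0}
  L1 = {6}
  L2 = {4}
  L3 = {1}
  L4 = {5}
first hit 5 at d=4 via tau·a·c·b

Answer: 4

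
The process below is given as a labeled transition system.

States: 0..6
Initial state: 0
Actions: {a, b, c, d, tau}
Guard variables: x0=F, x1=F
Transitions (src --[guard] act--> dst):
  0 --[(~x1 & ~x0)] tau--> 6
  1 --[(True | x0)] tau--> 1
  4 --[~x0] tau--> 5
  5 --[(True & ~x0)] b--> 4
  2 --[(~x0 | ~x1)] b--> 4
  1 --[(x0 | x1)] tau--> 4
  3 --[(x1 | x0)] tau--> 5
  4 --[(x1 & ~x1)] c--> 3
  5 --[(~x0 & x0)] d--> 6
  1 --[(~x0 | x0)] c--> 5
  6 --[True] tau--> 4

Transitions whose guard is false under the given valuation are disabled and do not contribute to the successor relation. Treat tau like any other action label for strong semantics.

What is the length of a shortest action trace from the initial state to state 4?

BFS to 4:
  depth 0: {0}
  depth 1: {6}
  depth 2: {4}
4 enters at depth 2; path tau·tau

Answer: 2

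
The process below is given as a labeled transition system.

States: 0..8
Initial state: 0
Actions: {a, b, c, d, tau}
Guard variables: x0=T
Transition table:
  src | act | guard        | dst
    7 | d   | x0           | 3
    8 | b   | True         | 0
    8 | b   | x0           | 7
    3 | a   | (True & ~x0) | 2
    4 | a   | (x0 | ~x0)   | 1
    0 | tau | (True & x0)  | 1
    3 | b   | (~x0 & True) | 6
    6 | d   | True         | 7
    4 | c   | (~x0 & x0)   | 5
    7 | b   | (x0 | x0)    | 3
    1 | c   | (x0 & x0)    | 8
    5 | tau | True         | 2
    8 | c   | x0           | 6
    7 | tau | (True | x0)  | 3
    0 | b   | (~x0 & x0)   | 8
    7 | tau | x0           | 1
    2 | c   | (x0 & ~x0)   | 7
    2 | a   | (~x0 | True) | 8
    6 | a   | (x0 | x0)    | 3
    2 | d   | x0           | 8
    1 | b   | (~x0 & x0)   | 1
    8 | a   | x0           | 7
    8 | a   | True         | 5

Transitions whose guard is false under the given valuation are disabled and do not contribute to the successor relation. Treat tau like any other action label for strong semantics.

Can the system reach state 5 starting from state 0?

Answer: REACHABLE

Working:
Guard filter leaves 17 enabled edge(s).
depth 0: {0}
depth 1: {1}  now seen {0,1}
depth 2: {8}  now seen {0,1,8}
depth 3: {5,6,7}  now seen {0,1,5,6,7,8}
depth 4: {2,3}  now seen {0,1,2,3,5,6,7,8}
Reachable = {0,1,2,3,5,6,7,8}
Path to 5: tau·c·a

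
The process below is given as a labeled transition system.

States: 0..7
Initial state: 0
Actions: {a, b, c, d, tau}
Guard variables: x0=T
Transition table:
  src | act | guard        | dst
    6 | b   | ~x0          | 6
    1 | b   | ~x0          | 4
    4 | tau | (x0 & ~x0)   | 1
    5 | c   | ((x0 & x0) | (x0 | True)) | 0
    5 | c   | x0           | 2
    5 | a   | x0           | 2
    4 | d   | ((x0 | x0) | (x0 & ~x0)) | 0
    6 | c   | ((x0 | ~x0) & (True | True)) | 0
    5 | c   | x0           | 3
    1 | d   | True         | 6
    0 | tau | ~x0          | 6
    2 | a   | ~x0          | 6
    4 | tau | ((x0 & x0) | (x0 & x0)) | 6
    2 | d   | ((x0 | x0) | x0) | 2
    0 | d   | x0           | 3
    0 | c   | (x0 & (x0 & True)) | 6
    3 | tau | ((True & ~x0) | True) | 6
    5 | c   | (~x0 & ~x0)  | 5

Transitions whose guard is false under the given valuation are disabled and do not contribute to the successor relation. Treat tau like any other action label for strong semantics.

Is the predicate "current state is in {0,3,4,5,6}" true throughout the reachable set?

Answer: INVARIANT HOLDS

Working:
Allowed set {0,3,4,5,6}
Reachable = {0,3,6}
  0: ✓
  3: ✓
  6: ✓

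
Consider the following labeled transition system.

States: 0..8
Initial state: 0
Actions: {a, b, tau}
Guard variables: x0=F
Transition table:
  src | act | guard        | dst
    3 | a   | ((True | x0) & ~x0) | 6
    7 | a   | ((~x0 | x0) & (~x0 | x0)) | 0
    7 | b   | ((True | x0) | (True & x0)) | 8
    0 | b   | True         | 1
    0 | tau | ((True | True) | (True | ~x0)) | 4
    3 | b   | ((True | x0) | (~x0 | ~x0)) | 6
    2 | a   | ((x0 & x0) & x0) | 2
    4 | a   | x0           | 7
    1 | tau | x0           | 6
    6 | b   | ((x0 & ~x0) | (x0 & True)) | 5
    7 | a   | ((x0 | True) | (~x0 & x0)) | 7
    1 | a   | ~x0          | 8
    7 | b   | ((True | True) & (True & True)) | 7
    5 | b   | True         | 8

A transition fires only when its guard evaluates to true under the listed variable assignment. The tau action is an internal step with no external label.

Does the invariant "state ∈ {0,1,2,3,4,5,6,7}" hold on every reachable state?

Allowed set {0,1,2,3,4,5,6,7}
Reach set: {0,1,4,8}
  0: ✓
  1: ✓
  4: ✓
  8: VIOLATES
reach 8 via b·a — violates

Answer: INVARIANT VIOLATED at state 8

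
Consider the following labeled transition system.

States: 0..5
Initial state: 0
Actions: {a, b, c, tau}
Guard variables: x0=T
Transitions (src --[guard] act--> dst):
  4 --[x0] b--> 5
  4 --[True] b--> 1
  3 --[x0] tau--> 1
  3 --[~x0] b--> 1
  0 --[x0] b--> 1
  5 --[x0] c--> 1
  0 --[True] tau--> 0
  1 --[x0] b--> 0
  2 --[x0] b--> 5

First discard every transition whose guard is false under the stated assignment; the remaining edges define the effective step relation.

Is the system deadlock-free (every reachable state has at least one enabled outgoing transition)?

Answer: DEADLOCK-FREE

Working:
R = {0,1}
  0: b→1  tau→0  [2 exit(s)]
  1: b→0  [1 exit(s)]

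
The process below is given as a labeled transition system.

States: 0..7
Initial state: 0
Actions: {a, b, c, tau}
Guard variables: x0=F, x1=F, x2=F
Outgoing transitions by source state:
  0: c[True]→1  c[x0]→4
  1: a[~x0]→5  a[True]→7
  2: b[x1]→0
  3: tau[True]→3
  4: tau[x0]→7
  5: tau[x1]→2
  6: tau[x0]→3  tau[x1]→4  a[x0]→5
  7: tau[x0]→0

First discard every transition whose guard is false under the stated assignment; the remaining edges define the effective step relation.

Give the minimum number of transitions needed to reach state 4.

Answer: UNREACHABLE

Analysis:
BFS to 4:
  depth 0: {0}
  depth 1: {1}
  depth 2: {5,7}
4 never appears.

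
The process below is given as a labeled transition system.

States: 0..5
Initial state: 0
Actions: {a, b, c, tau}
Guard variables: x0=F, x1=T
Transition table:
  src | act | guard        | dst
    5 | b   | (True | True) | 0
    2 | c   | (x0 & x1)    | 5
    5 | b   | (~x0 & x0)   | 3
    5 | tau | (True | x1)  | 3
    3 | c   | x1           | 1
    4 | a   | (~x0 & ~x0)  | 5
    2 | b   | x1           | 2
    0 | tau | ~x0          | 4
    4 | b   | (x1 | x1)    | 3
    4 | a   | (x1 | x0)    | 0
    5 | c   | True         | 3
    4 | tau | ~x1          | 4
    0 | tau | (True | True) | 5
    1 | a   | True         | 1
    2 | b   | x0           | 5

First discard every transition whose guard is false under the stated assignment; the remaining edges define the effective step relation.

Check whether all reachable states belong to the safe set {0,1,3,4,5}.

Answer: INVARIANT HOLDS

Analysis:
Safe = {0,1,3,4,5}
R = {0,1,3,4,5}
  0: safe
  1: safe
  3: safe
  4: safe
  5: safe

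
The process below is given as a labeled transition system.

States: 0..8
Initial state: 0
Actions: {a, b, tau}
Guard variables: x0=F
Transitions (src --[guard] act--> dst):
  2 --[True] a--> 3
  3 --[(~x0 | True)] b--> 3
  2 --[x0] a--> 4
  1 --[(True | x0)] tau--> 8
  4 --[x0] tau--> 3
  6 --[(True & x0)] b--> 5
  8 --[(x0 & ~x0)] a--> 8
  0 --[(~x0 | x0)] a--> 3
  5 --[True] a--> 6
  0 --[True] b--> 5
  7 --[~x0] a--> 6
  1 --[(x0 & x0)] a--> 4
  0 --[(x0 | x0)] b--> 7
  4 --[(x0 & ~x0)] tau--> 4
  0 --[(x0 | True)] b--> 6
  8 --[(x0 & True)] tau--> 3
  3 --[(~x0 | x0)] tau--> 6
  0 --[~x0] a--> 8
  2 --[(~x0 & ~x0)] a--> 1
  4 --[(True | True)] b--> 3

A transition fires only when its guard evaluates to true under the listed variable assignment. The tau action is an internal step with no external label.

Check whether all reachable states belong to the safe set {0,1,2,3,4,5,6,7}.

Safe = {0,1,2,3,4,5,6,7}
Reachable = {0,3,5,6,8}
  0: safe
  3: safe
  5: safe
  6: safe
  8: outside
witness against invariant: a → 8

Answer: INVARIANT VIOLATED at state 8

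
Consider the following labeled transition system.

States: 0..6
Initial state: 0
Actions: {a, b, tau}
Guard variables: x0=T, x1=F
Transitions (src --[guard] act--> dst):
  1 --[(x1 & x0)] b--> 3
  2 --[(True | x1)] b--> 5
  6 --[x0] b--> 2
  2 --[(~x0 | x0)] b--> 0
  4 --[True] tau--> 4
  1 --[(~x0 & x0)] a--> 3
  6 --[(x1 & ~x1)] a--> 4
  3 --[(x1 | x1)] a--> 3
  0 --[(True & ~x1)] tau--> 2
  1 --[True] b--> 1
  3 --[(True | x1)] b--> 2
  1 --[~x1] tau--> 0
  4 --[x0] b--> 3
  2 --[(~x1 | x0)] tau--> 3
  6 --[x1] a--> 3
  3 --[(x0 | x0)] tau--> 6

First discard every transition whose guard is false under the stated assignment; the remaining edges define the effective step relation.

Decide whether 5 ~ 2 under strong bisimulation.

Bisimulation quotient by refinement:
  P[0] = {{0,1,2,3,4,5,6}}
  P[1] = {{0},{1,2,3,4},{5},{6}}
  P[2] = {{0},{1},{2},{3},{4},{5},{6}}
stable after 3 split(s): 7 block(s)
5∈{5}, 2∈{2}

Answer: NOT BISIMILAR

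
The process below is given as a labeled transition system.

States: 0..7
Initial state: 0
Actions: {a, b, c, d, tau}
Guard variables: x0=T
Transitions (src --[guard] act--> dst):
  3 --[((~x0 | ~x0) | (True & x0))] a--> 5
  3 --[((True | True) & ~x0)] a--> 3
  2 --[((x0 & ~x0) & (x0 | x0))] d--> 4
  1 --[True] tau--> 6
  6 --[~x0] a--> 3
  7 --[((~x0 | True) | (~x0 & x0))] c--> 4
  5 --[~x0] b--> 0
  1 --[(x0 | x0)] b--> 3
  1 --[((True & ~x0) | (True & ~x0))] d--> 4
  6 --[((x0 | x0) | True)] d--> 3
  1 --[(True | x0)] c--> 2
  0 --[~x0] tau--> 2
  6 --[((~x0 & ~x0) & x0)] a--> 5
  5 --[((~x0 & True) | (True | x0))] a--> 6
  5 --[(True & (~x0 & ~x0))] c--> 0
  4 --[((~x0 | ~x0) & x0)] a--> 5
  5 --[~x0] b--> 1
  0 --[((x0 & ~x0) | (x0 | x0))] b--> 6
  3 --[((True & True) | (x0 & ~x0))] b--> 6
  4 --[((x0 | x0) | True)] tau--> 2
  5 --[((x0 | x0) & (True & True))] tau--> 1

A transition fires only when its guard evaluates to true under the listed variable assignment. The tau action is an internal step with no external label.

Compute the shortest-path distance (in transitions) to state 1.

Layered search for 1:
  L0 = {0}
  L1 = {6}
  L2 = {3}
  L3 = {5}
  L4 = {1}
first hit 1 at d=4 via b·d·a·tau

Answer: 4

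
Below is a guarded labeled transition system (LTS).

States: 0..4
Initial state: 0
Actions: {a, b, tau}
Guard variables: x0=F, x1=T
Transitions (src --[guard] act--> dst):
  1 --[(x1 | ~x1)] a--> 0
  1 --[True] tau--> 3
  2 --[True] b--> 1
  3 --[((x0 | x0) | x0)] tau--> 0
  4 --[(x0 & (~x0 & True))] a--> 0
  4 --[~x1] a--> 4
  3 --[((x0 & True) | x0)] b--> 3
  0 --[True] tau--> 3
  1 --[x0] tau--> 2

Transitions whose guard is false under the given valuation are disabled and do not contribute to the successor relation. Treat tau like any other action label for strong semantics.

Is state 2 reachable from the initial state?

After dropping false guards: 4 live edges.
L0 = {0}
L1 = {3}  now seen {0,3}
R = {0,3}

Answer: UNREACHABLE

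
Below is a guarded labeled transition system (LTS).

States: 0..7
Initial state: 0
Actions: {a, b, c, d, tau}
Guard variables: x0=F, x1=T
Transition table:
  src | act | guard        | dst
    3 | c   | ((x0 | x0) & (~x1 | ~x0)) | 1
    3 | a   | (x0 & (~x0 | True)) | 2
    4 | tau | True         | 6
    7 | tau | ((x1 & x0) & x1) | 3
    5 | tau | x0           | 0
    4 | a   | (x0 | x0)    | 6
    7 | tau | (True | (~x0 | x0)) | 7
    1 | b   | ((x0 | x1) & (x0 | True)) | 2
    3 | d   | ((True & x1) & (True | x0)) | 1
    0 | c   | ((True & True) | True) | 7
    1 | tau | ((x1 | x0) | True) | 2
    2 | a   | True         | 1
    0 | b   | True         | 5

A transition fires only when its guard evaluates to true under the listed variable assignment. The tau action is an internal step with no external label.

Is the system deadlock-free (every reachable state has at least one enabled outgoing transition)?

Reach set: {0,5,7}
  0: b→5  c→7  [2 exit(s)]
  5: ∅  [deadlock]
  7: tau→7  [1 exit(s)]
witness 5: b

Answer: DEADLOCK at state 5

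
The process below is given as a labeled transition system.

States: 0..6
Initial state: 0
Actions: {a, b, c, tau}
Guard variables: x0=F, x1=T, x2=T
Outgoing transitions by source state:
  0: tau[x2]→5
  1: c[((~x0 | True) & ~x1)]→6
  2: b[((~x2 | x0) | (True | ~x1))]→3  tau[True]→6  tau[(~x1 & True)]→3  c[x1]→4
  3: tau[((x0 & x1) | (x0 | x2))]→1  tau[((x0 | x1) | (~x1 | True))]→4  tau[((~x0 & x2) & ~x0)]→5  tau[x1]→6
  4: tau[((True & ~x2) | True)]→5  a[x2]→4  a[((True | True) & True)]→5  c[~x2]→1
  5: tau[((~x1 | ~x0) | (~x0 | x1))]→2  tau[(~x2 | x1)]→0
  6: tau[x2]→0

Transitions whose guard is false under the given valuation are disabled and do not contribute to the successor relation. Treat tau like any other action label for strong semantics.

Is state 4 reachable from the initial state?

Answer: REACHABLE

Analysis:
Guard filter leaves 14 enabled edge(s).
Layer 0: {0}
Layer 1: {5}  now seen {0,5}
Layer 2: {2}  now seen {0,2,5}
Layer 3: {3,4,6}  now seen {0,2,3,4,5,6}
Layer 4: {1}  now seen {0,1,2,3,4,5,6}
Reachable = {0,1,2,3,4,5,6}
trace reaching 4: tau·tau·c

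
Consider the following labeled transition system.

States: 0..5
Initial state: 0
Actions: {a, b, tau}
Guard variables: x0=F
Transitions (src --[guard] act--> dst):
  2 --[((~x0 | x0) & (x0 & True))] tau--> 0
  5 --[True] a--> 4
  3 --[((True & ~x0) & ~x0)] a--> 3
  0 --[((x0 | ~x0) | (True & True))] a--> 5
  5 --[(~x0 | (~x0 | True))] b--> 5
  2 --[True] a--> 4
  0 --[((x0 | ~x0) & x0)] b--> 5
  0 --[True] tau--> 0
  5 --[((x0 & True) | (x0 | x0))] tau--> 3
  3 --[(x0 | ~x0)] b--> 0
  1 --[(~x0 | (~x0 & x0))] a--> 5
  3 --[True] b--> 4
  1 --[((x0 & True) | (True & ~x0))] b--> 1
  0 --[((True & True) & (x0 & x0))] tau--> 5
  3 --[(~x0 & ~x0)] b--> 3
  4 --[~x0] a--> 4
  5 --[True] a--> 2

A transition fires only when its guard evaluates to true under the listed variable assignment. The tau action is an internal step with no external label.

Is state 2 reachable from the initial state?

13 transition(s) survive guard evaluation.
Layer 0: {0}
Layer 1: {5}  now seen {0,5}
Layer 2: {2,4}  now seen {0,2,4,5}
R = {0,2,4,5}
trace reaching 2: a·a

Answer: REACHABLE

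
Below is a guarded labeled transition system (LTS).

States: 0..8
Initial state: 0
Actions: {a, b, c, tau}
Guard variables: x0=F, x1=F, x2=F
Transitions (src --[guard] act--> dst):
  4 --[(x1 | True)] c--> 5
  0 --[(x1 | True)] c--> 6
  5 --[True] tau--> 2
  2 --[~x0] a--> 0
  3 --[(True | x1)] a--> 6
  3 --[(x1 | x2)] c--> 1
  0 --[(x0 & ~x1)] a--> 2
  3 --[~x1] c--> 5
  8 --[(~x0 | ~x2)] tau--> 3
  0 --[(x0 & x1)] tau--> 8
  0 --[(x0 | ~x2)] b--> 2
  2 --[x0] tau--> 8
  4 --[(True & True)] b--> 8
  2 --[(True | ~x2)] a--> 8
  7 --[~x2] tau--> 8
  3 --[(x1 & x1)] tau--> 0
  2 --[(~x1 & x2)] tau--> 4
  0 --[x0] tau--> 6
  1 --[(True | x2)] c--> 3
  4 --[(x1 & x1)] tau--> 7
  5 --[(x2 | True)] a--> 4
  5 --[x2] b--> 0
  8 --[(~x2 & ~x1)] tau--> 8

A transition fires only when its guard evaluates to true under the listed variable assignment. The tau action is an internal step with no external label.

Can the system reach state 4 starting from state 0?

Answer: REACHABLE

Analysis:
14 transition(s) survive guard evaluation.
L0 = {0}
L1 = {2,6}  now seen {0,2,6}
L2 = {8}  now seen {0,2,6,8}
L3 = {3}  now seen {0,2,3,6,8}
L4 = {5}  now seen {0,2,3,5,6,8}
L5 = {4}  now seen {0,2,3,4,5,6,8}
Reachable = {0,2,3,4,5,6,8}
witness 4: b·a·tau·c·a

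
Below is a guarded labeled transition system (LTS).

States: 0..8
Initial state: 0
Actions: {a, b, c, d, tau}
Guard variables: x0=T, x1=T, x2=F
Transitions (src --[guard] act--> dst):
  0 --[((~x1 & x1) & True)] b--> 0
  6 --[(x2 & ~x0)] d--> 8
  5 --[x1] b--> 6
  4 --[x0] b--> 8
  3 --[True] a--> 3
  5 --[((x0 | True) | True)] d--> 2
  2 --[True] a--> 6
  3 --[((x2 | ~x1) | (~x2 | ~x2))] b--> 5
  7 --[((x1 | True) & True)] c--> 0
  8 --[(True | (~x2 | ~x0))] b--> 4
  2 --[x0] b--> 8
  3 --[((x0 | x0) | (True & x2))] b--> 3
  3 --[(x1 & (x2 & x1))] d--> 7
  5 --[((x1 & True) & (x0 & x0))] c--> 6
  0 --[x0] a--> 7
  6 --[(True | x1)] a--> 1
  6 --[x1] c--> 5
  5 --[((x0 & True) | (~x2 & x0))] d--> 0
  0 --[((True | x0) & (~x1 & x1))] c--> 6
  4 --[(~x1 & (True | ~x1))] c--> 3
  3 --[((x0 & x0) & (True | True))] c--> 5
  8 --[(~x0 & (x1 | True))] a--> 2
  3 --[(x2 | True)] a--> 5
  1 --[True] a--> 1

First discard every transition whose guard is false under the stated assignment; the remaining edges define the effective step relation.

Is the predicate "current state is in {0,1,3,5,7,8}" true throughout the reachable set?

Answer: INVARIANT HOLDS

Analysis:
Allowed set {0,1,3,5,7,8}
Reach set: {0,7}
  0: safe
  7: safe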